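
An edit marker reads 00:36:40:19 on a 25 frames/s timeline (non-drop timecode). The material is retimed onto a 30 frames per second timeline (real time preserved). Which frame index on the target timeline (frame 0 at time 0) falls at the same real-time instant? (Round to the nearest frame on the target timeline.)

frame 66023

Source frame index: (0×3600 + 36×60 + 40) × 25 + 19 = 55019.
Real time: 55019 / (25) = 55019/25 s.
Target frame: (55019/25) × (30) = 330114/5 ≈ 66022.800 → 66023.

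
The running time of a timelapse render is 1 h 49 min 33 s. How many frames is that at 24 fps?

1 h 49 min 33 s = 6573 s.
Frames = 6573 × 24 = 157752.

157752 frames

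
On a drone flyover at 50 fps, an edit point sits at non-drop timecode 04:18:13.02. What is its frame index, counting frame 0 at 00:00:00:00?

Total seconds to the label: (4 × 3600 + 18 × 60 + 13) = 15493.
Frame index = 15493 × 50 + 2 = 774652.

frame 774652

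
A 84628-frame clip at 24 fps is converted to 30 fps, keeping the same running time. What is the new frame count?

105785 frames

Target frames = source frames × (target rate / source rate) = 84628 × (30)/(24) = 84628 × 5/4 = 105785.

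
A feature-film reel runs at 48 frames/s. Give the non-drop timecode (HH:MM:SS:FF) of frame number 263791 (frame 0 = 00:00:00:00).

01:31:35:31

263791 ÷ 48 = 5495 full seconds, remainder 31 frames.
5495 s = 1 h 31 min 35 s.
Timecode: 01:31:35:31.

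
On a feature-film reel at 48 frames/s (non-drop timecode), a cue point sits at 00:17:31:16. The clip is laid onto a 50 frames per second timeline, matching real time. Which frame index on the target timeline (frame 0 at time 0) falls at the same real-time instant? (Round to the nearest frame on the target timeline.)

Source frame index: (0×3600 + 17×60 + 31) × 48 + 16 = 50464.
Real time: 50464 / (48) = 3154/3 s.
Target frame: (3154/3) × (50) = 157700/3 ≈ 52566.667 → 52567.

frame 52567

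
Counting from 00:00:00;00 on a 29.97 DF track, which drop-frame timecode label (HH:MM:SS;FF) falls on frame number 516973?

04:47:29;21

Ten DF minutes hold 17982 frames, so frame 516973 lies in block 28 (frames 503496–521477) with 13477 frames into that block.
The block's first minute is 1800 frames and the rest 1798 each; 13477 frames reaches minute 7, so 28 × 18 + 7 × 2 = 518 labels have been skipped so far.
Adding those back, label number 516973 + 518 = 517491 at 30 labels/s is 17249 s + 21 f = 4 h 47 min 29 s frame 21, i.e. 04:47:29;21.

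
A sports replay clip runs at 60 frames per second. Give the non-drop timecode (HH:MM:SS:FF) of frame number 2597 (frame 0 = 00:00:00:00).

2597 ÷ 60 = 43 full seconds, remainder 17 frames.
43 s = 0 h 0 min 43 s.
Timecode: 00:00:43:17.

00:00:43:17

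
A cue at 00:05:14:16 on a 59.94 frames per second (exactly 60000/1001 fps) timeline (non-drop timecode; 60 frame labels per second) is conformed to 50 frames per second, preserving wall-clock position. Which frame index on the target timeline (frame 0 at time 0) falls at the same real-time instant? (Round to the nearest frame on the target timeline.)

Source frame index: (0×3600 + 5×60 + 14) × 60 + 16 = 18856.
Real time: 18856 / (60000/1001) = 2359357/7500 s.
Target frame: (2359357/7500) × (50) = 2359357/150 ≈ 15729.047 → 15729.

frame 15729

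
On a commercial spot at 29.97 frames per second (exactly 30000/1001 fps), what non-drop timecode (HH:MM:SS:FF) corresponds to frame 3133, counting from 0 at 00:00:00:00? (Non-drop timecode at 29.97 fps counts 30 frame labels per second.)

00:01:44:13

3133 ÷ 30 = 104 full seconds, remainder 13 frames.
104 s = 0 h 1 min 44 s.
Timecode: 00:01:44:13.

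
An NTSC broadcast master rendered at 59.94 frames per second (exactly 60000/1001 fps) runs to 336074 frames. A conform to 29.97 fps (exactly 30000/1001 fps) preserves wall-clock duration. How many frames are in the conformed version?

Target frames = source frames × (target rate / source rate) = 336074 × (30000/1001)/(60000/1001) = 336074 × 1/2 = 168037.

168037 frames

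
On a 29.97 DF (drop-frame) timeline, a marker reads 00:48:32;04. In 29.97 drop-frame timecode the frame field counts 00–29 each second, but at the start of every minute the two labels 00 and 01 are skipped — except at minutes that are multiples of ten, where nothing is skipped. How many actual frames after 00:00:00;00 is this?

Complete 10-minute blocks: 4, each 17982 frames → 71928.
Remaining 8 whole minutes in the current block: 1800 + 7 × 1798 = 14386 frames.
Within the current minute: 32 × 30 + 4 − 2 = 962 (labels ;00/;01 skipped at this minute). Total = 71928 + 14386 + 962 = 87276.

87276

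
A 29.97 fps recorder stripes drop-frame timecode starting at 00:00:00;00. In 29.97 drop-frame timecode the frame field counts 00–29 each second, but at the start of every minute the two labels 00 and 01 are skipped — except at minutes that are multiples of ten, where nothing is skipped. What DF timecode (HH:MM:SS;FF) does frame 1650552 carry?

15:17:53;14

Each 10-minute DF block holds 10 × 60 × 30 − 9 × 2 = 17982 frames. 1650552 ÷ 17982 → 91 full blocks, remainder 14190.
Within the partial block the first minute is 1800 frames and each further minute 1798, so 7 further minute boundaries passed. Total skipped labels = 18 × 91 + 2 × 7 = 1652.
Non-drop label index = 1650552 + 1652 = 1652204; at 30 labels/s that is 15:17:53:14, i.e. DF 15:17:53;14.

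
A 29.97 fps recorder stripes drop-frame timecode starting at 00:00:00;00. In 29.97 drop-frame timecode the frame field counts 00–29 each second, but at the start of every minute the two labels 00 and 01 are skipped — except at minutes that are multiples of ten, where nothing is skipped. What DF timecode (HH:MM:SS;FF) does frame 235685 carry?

Ten DF minutes hold 17982 frames, so frame 235685 lies in block 13 (frames 233766–251747) with 1919 frames into that block.
The block's first minute is 1800 frames and the rest 1798 each; 1919 frames reaches minute 1, so 13 × 18 + 1 × 2 = 236 labels have been skipped so far.
Adding those back, label number 235685 + 236 = 235921 at 30 labels/s is 7864 s + 1 f = 2 h 11 min 4 s frame 1, i.e. 02:11:04;01.

02:11:04;01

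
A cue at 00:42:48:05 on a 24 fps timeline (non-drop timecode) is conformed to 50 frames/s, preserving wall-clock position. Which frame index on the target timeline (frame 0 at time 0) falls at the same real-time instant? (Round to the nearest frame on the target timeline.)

Source frame index: (0×3600 + 42×60 + 48) × 24 + 5 = 61637.
Real time: 61637 / (24) = 61637/24 s.
Target frame: (61637/24) × (50) = 1540925/12 ≈ 128410.417 → 128410.

frame 128410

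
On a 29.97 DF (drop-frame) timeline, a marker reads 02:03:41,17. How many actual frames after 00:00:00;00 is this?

222425

As if non-drop at 30 labels/s: (2 × 3600 + 3 × 60 + 41) × 30 + 17 = 222647.
Minute boundaries passed: 123; those not divisible by 10: 123 − 12 = 111; dropped labels = 2 × 111 = 222.
Actual frame index = 222647 − 222 = 222425.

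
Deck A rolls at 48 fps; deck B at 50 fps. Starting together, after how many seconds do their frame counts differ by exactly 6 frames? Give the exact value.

The gap grows by |50 − 48| = 2 frames per second.
Time for a 6-frame gap: 6 ÷ (2) = 3 s.

3 seconds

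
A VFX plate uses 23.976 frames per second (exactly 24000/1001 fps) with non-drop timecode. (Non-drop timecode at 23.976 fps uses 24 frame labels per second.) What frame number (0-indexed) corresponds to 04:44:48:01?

410113

Total seconds to the label: (4 × 3600 + 44 × 60 + 48) = 17088.
Frame index = 17088 × 24 + 1 = 410113.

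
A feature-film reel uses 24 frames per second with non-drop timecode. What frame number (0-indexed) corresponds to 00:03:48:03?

frame 5475

Total seconds to the label: (0 × 3600 + 3 × 60 + 48) = 228.
Frame index = 228 × 24 + 3 = 5475.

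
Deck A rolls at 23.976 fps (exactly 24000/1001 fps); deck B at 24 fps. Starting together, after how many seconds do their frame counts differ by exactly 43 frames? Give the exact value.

The gap grows by |24 − 24000/1001| = 24/1001 frames per second.
Time for a 43-frame gap: 43 ÷ (24/1001) = 43043/24 s.

43043/24 seconds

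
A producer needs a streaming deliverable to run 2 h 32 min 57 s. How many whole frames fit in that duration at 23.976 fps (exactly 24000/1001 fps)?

220027 frames

2 h 32 min 57 s = 9177 s.
Frames = 9177 × 24000/1001 = 31464000/143 ≈ 220027.9720.
Complete frames: 220027.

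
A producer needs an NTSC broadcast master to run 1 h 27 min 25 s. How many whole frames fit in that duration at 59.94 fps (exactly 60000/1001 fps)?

1 h 27 min 25 s = 5245 s.
Frames = 5245 × 60000/1001 = 314700000/1001 ≈ 314385.6144.
Complete frames: 314385.

314385 frames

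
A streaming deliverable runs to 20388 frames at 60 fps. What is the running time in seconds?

339.8 seconds

Running time = 20388 / (60) = 339.8 s.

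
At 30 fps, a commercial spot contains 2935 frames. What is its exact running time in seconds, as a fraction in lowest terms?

Running time = 2935 ÷ (30) = 2935 × 1/30 = 587/6 s.

587/6 seconds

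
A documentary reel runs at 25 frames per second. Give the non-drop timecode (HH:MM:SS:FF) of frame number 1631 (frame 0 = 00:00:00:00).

00:01:05:06

1631 ÷ 25 = 65 full seconds, remainder 6 frames.
65 s = 0 h 1 min 5 s.
Timecode: 00:01:05:06.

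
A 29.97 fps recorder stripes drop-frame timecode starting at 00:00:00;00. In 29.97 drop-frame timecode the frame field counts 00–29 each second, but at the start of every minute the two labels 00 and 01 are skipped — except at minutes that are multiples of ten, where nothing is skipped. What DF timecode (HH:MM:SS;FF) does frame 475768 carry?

04:24:34;24

Ten DF minutes hold 17982 frames, so frame 475768 lies in block 26 (frames 467532–485513) with 8236 frames into that block.
The block's first minute is 1800 frames and the rest 1798 each; 8236 frames reaches minute 4, so 26 × 18 + 4 × 2 = 476 labels have been skipped so far.
Adding those back, label number 475768 + 476 = 476244 at 30 labels/s is 15874 s + 24 f = 4 h 24 min 34 s frame 24, i.e. 04:24:34;24.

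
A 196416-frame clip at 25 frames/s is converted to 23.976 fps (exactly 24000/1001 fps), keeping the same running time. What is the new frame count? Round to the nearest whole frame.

188371 frames

Frames at target rate = 196416 × (24000/1001) / (25) = 17141760/91 ≈ 188370.989.
Nearest whole frame: 188371.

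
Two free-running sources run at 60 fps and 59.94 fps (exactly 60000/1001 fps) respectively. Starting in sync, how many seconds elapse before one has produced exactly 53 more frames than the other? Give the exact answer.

53053/60 seconds

The gap grows by |60000/1001 − 60| = 60/1001 frames per second.
Time for a 53-frame gap: 53 ÷ (60/1001) = 53053/60 s.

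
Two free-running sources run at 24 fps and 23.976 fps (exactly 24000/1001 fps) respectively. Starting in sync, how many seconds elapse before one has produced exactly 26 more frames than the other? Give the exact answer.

13013/12 seconds

The gap grows by |24000/1001 − 24| = 24/1001 frames per second.
Time for a 26-frame gap: 26 ÷ (24/1001) = 13013/12 s.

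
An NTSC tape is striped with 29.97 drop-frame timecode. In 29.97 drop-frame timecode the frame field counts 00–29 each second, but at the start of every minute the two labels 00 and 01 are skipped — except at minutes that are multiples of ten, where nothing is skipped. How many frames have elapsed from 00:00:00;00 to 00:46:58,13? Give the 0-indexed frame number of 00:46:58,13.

Complete 10-minute blocks: 4, each 17982 frames → 71928.
Remaining 6 whole minutes in the current block: 1800 + 5 × 1798 = 10790 frames.
Within the current minute: 58 × 30 + 13 − 2 = 1751 (labels ;00/;01 skipped at this minute). Total = 71928 + 10790 + 1751 = 84469.

84469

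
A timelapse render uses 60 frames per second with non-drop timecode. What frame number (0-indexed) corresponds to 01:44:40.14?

Total seconds to the label: (1 × 3600 + 44 × 60 + 40) = 6280.
Frame index = 6280 × 60 + 14 = 376814.

frame 376814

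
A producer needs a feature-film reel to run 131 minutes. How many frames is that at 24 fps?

188640 frames

131 min = 7860 s.
Frames = 7860 × 24 = 188640.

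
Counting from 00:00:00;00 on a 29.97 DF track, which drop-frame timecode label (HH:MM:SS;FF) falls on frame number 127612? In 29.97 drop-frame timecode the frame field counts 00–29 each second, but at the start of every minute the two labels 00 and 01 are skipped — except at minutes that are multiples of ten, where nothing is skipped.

01:10:57;28

Each 10-minute DF block holds 10 × 60 × 30 − 9 × 2 = 17982 frames. 127612 ÷ 17982 → 7 full blocks, remainder 1738.
Within the partial block the first minute is 1800 frames and each further minute 1798, so 0 further minute boundaries passed. Total skipped labels = 18 × 7 + 2 × 0 = 126.
Non-drop label index = 127612 + 126 = 127738; at 30 labels/s that is 01:10:57:28, i.e. DF 01:10:57;28.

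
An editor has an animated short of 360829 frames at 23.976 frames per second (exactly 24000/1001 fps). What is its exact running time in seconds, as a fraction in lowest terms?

Running time = 360829 ÷ (24000/1001) = 360829 × 1001/24000 = 361189829/24000 s.

361189829/24000 seconds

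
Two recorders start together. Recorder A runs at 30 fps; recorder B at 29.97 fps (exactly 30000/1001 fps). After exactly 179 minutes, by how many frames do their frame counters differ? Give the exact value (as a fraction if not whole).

322200/1001 frames

179 min = 10740 s.
A emits 30 × 10740 = 322200 frames; B emits 30000/1001 × 10740 = 322200000/1001.
Difference = 322200/1001 frames (≈ 321.8781); B is behind A.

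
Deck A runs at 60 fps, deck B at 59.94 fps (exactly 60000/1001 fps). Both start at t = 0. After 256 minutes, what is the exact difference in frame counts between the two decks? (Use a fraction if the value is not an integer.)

921600/1001 frames

256 min = 15360 s.
A emits 60 × 15360 = 921600 frames; B emits 60000/1001 × 15360 = 921600000/1001.
Difference = 921600/1001 frames (≈ 920.6793); B is behind A.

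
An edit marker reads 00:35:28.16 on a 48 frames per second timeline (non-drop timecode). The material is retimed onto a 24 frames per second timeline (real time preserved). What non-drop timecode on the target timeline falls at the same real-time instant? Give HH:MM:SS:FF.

Source frame index: (0×3600 + 35×60 + 28) × 48 + 16 = 102160.
Real time: 102160 / (48) = 6385/3 s.
Target frame: (6385/3) × (24) = 51080.
At 24 labels/s: frame 51080 → 00:35:28:08.

00:35:28:08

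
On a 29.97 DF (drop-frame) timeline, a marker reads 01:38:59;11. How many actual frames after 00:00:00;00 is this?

178003

Complete 10-minute blocks: 9, each 17982 frames → 161838.
Remaining 8 whole minutes in the current block: 1800 + 7 × 1798 = 14386 frames.
Within the current minute: 59 × 30 + 11 − 2 = 1779 (labels ;00/;01 skipped at this minute). Total = 161838 + 14386 + 1779 = 178003.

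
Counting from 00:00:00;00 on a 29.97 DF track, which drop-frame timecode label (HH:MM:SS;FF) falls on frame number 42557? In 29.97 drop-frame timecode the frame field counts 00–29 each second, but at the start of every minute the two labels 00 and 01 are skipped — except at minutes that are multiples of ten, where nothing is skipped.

00:23:39;29

Each 10-minute DF block holds 10 × 60 × 30 − 9 × 2 = 17982 frames. 42557 ÷ 17982 → 2 full blocks, remainder 6593.
Within the partial block the first minute is 1800 frames and each further minute 1798, so 3 further minute boundaries passed. Total skipped labels = 18 × 2 + 2 × 3 = 42.
Non-drop label index = 42557 + 42 = 42599; at 30 labels/s that is 00:23:39:29, i.e. DF 00:23:39;29.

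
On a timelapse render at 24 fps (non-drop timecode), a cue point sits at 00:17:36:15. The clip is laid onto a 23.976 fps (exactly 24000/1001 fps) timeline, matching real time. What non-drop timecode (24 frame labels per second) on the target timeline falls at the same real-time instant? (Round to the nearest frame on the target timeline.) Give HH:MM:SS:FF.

Source frame index: (0×3600 + 17×60 + 36) × 24 + 15 = 25359.
Real time: 25359 / (24) = 8453/8 s.
Target frame: (8453/8) × (24000/1001) = 25359000/1001 ≈ 25333.666 → 25334.
At 24 labels/s: frame 25334 → 00:17:35:14.

00:17:35:14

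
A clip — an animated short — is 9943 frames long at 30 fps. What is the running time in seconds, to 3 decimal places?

Running time = 9943 × 1/30 = 9943/30 s ≈ 331.433 s.

331.433 seconds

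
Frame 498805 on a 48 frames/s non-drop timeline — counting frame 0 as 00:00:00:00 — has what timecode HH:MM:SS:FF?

498805 ÷ 48 = 10391 full seconds, remainder 37 frames.
10391 s = 2 h 53 min 11 s.
Timecode: 02:53:11:37.

02:53:11:37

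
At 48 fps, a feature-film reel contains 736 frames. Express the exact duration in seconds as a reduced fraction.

Running time = 736 ÷ (48) = 736 × 1/48 = 46/3 s.

46/3 seconds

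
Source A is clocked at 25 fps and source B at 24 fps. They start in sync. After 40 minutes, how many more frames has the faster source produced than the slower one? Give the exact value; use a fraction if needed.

40 min = 2400 s.
A emits 25 × 2400 = 60000 frames; B emits 24 × 2400 = 57600.
Difference = 2400 frames; B is behind A.

2400 frames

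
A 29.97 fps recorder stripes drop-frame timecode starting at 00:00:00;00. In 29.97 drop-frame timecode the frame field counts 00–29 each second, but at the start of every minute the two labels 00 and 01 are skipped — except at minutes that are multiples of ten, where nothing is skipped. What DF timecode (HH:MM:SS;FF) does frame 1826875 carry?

16:55:56;23

Each 10-minute DF block holds 10 × 60 × 30 − 9 × 2 = 17982 frames. 1826875 ÷ 17982 → 101 full blocks, remainder 10693.
Within the partial block the first minute is 1800 frames and each further minute 1798, so 5 further minute boundaries passed. Total skipped labels = 18 × 101 + 2 × 5 = 1828.
Non-drop label index = 1826875 + 1828 = 1828703; at 30 labels/s that is 16:55:56:23, i.e. DF 16:55:56;23.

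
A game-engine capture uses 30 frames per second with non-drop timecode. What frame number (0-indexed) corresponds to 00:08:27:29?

frame 15239

Total seconds to the label: (0 × 3600 + 8 × 60 + 27) = 507.
Frame index = 507 × 30 + 29 = 15239.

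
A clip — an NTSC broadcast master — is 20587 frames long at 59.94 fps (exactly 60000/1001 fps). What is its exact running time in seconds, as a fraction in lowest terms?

Running time = 20587 ÷ (60000/1001) = 20587 × 1001/60000 = 20607587/60000 s.

20607587/60000 seconds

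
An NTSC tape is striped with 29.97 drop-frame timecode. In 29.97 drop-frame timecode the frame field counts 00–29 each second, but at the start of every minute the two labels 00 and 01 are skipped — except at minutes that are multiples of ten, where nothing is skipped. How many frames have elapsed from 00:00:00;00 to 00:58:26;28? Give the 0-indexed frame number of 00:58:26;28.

105102

Complete 10-minute blocks: 5, each 17982 frames → 89910.
Remaining 8 whole minutes in the current block: 1800 + 7 × 1798 = 14386 frames.
Within the current minute: 26 × 30 + 28 − 2 = 806 (labels ;00/;01 skipped at this minute). Total = 89910 + 14386 + 806 = 105102.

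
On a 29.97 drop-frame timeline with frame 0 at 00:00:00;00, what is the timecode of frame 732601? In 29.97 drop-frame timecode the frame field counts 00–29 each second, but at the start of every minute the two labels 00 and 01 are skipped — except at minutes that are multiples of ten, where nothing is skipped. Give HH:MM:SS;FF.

06:47:24;15

Ten DF minutes hold 17982 frames, so frame 732601 lies in block 40 (frames 719280–737261) with 13321 frames into that block.
The block's first minute is 1800 frames and the rest 1798 each; 13321 frames reaches minute 7, so 40 × 18 + 7 × 2 = 734 labels have been skipped so far.
Adding those back, label number 732601 + 734 = 733335 at 30 labels/s is 24444 s + 15 f = 6 h 47 min 24 s frame 15, i.e. 06:47:24;15.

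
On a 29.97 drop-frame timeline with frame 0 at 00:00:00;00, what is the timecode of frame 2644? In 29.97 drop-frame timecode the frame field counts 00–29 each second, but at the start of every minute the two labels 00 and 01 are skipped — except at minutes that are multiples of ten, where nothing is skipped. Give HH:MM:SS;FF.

Each 10-minute DF block holds 10 × 60 × 30 − 9 × 2 = 17982 frames. 2644 ÷ 17982 → 0 full blocks, remainder 2644.
Within the partial block the first minute is 1800 frames and each further minute 1798, so 1 further minute boundary passed. Total skipped labels = 18 × 0 + 2 × 1 = 2.
Non-drop label index = 2644 + 2 = 2646; at 30 labels/s that is 00:01:28:06, i.e. DF 00:01:28;06.

00:01:28;06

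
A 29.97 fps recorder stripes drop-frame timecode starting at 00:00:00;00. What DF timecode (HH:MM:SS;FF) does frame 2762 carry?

00:01:32;04

Each 10-minute DF block holds 10 × 60 × 30 − 9 × 2 = 17982 frames. 2762 ÷ 17982 → 0 full blocks, remainder 2762.
Within the partial block the first minute is 1800 frames and each further minute 1798, so 1 further minute boundary passed. Total skipped labels = 18 × 0 + 2 × 1 = 2.
Non-drop label index = 2762 + 2 = 2764; at 30 labels/s that is 00:01:32:04, i.e. DF 00:01:32;04.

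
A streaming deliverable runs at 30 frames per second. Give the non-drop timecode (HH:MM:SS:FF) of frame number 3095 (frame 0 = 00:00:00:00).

3095 ÷ 30 = 103 full seconds, remainder 5 frames.
103 s = 0 h 1 min 43 s.
Timecode: 00:01:43:05.

00:01:43:05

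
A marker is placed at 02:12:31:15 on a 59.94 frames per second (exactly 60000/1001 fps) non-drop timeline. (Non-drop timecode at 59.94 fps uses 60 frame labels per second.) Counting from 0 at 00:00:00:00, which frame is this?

477075

Total seconds to the label: (2 × 3600 + 12 × 60 + 31) = 7951.
Frame index = 7951 × 60 + 15 = 477075.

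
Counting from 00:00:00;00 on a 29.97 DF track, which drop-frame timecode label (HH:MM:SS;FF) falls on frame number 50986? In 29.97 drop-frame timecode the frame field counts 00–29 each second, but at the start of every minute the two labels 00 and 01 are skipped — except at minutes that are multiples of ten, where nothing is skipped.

Ten DF minutes hold 17982 frames, so frame 50986 lies in block 2 (frames 35964–53945) with 15022 frames into that block.
The block's first minute is 1800 frames and the rest 1798 each; 15022 frames reaches minute 8, so 2 × 18 + 8 × 2 = 52 labels have been skipped so far.
Adding those back, label number 50986 + 52 = 51038 at 30 labels/s is 1701 s + 8 f = 0 h 28 min 21 s frame 8, i.e. 00:28:21;08.

00:28:21;08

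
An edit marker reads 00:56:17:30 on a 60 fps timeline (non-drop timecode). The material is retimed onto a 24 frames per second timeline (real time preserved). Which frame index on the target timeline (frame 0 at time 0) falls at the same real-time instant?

frame 81060

Source frame index: (0×3600 + 56×60 + 17) × 60 + 30 = 202650.
Real time: 202650 / (60) = 6755/2 s.
Target frame: (6755/2) × (24) = 81060.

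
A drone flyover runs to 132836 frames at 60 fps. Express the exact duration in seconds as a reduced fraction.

Running time = 132836 ÷ (60) = 132836 × 1/60 = 33209/15 s.

33209/15 seconds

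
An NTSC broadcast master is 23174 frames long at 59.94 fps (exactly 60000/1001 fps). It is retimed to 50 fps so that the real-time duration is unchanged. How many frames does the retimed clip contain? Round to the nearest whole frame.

19331 frames

Frames at target rate = 23174 × (50) / (60000/1001) = 11598587/600 ≈ 19330.978.
Nearest whole frame: 19331.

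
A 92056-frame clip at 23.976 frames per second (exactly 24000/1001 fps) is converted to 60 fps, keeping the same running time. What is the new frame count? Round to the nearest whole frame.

230370 frames

Frames at target rate = 92056 × (60) / (24000/1001) = 11518507/50 ≈ 230370.140.
Nearest whole frame: 230370.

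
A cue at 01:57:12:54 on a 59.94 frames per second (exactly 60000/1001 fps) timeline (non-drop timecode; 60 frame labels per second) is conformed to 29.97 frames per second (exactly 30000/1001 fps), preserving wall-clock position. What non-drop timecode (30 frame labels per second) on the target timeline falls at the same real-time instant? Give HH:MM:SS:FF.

01:57:12:27

Source frame index: (1×3600 + 57×60 + 12) × 60 + 54 = 421974.
Real time: 421974 / (60000/1001) = 70399329/10000 s.
Target frame: (70399329/10000) × (30000/1001) = 210987.
At 30 labels/s: frame 210987 → 01:57:12:27.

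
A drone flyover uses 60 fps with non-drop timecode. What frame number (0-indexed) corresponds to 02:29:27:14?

Total seconds to the label: (2 × 3600 + 29 × 60 + 27) = 8967.
Frame index = 8967 × 60 + 14 = 538034.

538034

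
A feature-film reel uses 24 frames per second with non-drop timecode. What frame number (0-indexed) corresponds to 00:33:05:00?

frame 47640

Total seconds to the label: (0 × 3600 + 33 × 60 + 5) = 1985.
Frame index = 1985 × 24 + 0 = 47640.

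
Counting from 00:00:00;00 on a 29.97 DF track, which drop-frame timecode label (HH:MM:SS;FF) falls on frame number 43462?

00:24:10;06

Ten DF minutes hold 17982 frames, so frame 43462 lies in block 2 (frames 35964–53945) with 7498 frames into that block.
The block's first minute is 1800 frames and the rest 1798 each; 7498 frames reaches minute 4, so 2 × 18 + 4 × 2 = 44 labels have been skipped so far.
Adding those back, label number 43462 + 44 = 43506 at 30 labels/s is 1450 s + 6 f = 0 h 24 min 10 s frame 6, i.e. 00:24:10;06.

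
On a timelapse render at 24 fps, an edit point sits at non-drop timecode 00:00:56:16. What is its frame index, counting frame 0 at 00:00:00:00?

frame 1360

Total seconds to the label: (0 × 3600 + 0 × 60 + 56) = 56.
Frame index = 56 × 24 + 16 = 1360.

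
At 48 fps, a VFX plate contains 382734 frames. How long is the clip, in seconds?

Running time = 382734 / (48) = 7973.625 s.

7973.625 seconds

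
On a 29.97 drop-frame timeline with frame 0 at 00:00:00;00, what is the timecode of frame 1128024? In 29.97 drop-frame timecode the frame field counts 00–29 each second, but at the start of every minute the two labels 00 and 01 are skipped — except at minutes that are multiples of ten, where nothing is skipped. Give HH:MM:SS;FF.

Ten DF minutes hold 17982 frames, so frame 1128024 lies in block 62 (frames 1114884–1132865) with 13140 frames into that block.
The block's first minute is 1800 frames and the rest 1798 each; 13140 frames reaches minute 7, so 62 × 18 + 7 × 2 = 1130 labels have been skipped so far.
Adding those back, label number 1128024 + 1130 = 1129154 at 30 labels/s is 37638 s + 14 f = 10 h 27 min 18 s frame 14, i.e. 10:27:18;14.

10:27:18;14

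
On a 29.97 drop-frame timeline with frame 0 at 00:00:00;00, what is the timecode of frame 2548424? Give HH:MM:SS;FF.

23:37:12;16

Each 10-minute DF block holds 10 × 60 × 30 − 9 × 2 = 17982 frames. 2548424 ÷ 17982 → 141 full blocks, remainder 12962.
Within the partial block the first minute is 1800 frames and each further minute 1798, so 7 further minute boundaries passed. Total skipped labels = 18 × 141 + 2 × 7 = 2552.
Non-drop label index = 2548424 + 2552 = 2550976; at 30 labels/s that is 23:37:12:16, i.e. DF 23:37:12;16.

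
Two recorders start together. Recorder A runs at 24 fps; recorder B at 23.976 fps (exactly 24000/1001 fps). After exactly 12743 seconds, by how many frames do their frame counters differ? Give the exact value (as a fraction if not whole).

305832/1001 frames

A emits 24 × 12743 = 305832 frames; B emits 24000/1001 × 12743 = 305832000/1001.
Difference = 305832/1001 frames (≈ 305.5265); B is behind A.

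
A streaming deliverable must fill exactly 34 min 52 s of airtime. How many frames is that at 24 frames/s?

50208 frames

34 min 52 s = 2092 s.
Frames = 2092 × 24 = 50208.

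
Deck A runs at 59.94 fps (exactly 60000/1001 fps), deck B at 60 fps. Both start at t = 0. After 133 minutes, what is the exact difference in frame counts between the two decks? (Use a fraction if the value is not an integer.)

133 min = 7980 s.
A emits 60000/1001 × 7980 = 68400000/143 frames; B emits 60 × 7980 = 478800.
Difference = 68400/143 frames (≈ 478.3217); B is ahead of A.

68400/143 frames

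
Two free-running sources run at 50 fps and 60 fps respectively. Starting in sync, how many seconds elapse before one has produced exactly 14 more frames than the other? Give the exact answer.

The gap grows by |60 − 50| = 10 frames per second.
Time for a 14-frame gap: 14 ÷ (10) = 1.4 s.

1.4 seconds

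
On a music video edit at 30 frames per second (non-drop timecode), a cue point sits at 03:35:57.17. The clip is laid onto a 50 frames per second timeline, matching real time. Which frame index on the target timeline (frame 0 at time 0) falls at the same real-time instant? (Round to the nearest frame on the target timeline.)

frame 647878

Source frame index: (3×3600 + 35×60 + 57) × 30 + 17 = 388727.
Real time: 388727 / (30) = 388727/30 s.
Target frame: (388727/30) × (50) = 1943635/3 ≈ 647878.333 → 647878.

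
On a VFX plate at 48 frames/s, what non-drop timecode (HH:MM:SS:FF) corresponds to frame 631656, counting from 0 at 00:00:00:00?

631656 ÷ 48 = 13159 full seconds, remainder 24 frames.
13159 s = 3 h 39 min 19 s.
Timecode: 03:39:19:24.

03:39:19:24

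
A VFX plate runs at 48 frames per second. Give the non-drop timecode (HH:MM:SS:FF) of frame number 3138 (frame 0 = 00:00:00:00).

3138 ÷ 48 = 65 full seconds, remainder 18 frames.
65 s = 0 h 1 min 5 s.
Timecode: 00:01:05:18.

00:01:05:18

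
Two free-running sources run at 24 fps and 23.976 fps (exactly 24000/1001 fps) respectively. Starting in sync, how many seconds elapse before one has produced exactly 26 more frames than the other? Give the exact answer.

13013/12 seconds

The gap grows by |24000/1001 − 24| = 24/1001 frames per second.
Time for a 26-frame gap: 26 ÷ (24/1001) = 13013/12 s.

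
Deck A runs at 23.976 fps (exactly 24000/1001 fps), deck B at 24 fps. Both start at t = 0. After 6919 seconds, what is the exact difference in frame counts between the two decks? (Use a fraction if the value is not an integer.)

A emits 24000/1001 × 6919 = 15096000/91 frames; B emits 24 × 6919 = 166056.
Difference = 15096/91 frames (≈ 165.8901); B is ahead of A.

15096/91 frames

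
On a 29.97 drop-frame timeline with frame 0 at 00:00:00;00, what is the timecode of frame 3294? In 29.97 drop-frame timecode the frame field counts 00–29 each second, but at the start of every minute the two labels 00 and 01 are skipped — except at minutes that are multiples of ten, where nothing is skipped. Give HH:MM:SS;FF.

00:01:49;26

Each 10-minute DF block holds 10 × 60 × 30 − 9 × 2 = 17982 frames. 3294 ÷ 17982 → 0 full blocks, remainder 3294.
Within the partial block the first minute is 1800 frames and each further minute 1798, so 1 further minute boundary passed. Total skipped labels = 18 × 0 + 2 × 1 = 2.
Non-drop label index = 3294 + 2 = 3296; at 30 labels/s that is 00:01:49:26, i.e. DF 00:01:49;26.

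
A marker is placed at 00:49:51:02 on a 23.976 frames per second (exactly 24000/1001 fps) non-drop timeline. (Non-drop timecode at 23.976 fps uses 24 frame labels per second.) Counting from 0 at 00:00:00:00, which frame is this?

frame 71786

Total seconds to the label: (0 × 3600 + 49 × 60 + 51) = 2991.
Frame index = 2991 × 24 + 2 = 71786.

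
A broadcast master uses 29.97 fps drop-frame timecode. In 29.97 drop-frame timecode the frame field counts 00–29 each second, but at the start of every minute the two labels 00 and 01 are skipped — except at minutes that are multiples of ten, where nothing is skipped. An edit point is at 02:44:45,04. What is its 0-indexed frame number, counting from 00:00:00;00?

296258

As if non-drop at 30 labels/s: (2 × 3600 + 44 × 60 + 45) × 30 + 4 = 296554.
Minute boundaries passed: 164; those not divisible by 10: 164 − 16 = 148; dropped labels = 2 × 148 = 296.
Actual frame index = 296554 − 296 = 296258.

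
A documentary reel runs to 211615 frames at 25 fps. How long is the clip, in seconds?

Running time = 211615 / (25) = 8464.6 s.

8464.6 seconds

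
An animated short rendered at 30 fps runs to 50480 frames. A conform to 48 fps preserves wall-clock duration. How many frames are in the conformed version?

80768 frames

Target frames = source frames × (target rate / source rate) = 50480 × (48)/(30) = 50480 × 8/5 = 80768.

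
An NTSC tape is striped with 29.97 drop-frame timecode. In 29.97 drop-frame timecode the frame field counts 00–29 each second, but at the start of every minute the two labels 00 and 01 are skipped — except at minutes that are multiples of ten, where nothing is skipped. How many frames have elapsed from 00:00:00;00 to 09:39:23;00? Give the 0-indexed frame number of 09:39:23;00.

1041846

Complete 10-minute blocks: 57, each 17982 frames → 1024974.
Remaining 9 whole minutes in the current block: 1800 + 8 × 1798 = 16184 frames.
Within the current minute: 23 × 30 + 0 − 2 = 688 (labels ;00/;01 skipped at this minute). Total = 1024974 + 16184 + 688 = 1041846.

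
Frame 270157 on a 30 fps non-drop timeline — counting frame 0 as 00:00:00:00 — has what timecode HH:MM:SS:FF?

270157 ÷ 30 = 9005 full seconds, remainder 7 frames.
9005 s = 2 h 30 min 5 s.
Timecode: 02:30:05:07.

02:30:05:07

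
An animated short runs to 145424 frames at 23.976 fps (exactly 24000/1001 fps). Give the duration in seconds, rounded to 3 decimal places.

6065.393 seconds

Running time = 145424 × 1001/24000 = 9098089/1500 s ≈ 6065.393 s.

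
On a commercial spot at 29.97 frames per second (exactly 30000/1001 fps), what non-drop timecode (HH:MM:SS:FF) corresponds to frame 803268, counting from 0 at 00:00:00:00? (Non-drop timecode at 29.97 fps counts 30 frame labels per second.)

07:26:15:18

803268 ÷ 30 = 26775 full seconds, remainder 18 frames.
26775 s = 7 h 26 min 15 s.
Timecode: 07:26:15:18.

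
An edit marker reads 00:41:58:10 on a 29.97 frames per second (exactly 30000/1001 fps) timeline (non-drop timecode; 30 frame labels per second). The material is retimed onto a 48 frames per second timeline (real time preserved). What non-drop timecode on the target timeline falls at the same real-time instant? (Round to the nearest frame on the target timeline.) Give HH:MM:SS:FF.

00:42:00:41

Source frame index: (0×3600 + 41×60 + 58) × 30 + 10 = 75550.
Real time: 75550 / (30000/1001) = 1512511/600 s.
Target frame: (1512511/600) × (48) = 3025022/25 ≈ 121000.880 → 121001.
At 48 labels/s: frame 121001 → 00:42:00:41.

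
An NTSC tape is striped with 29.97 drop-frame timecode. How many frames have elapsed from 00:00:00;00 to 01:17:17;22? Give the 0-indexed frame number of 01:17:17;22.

As if non-drop at 30 labels/s: (1 × 3600 + 17 × 60 + 17) × 30 + 22 = 139132.
Minute boundaries passed: 77; those not divisible by 10: 77 − 7 = 70; dropped labels = 2 × 70 = 140.
Actual frame index = 139132 − 140 = 138992.

138992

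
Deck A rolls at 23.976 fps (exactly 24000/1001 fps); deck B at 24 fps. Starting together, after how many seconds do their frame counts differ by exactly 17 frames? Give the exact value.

17017/24 seconds

The gap grows by |24 − 24000/1001| = 24/1001 frames per second.
Time for a 17-frame gap: 17 ÷ (24/1001) = 17017/24 s.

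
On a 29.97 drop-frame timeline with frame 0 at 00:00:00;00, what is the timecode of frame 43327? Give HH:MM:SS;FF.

Each 10-minute DF block holds 10 × 60 × 30 − 9 × 2 = 17982 frames. 43327 ÷ 17982 → 2 full blocks, remainder 7363.
Within the partial block the first minute is 1800 frames and each further minute 1798, so 4 further minute boundaries passed. Total skipped labels = 18 × 2 + 2 × 4 = 44.
Non-drop label index = 43327 + 44 = 43371; at 30 labels/s that is 00:24:05:21, i.e. DF 00:24:05;21.

00:24:05;21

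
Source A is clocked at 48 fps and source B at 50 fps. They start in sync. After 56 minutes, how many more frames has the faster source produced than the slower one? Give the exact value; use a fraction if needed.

6720 frames

56 min = 3360 s.
A emits 48 × 3360 = 161280 frames; B emits 50 × 3360 = 168000.
Difference = 6720 frames; B is ahead of A.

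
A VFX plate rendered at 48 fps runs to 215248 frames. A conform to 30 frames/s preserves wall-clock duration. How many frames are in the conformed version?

134530 frames

Frames at target rate = 215248 × (30) / (48) = 134530.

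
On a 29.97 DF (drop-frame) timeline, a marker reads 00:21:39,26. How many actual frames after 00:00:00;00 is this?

As if non-drop at 30 labels/s: (0 × 3600 + 21 × 60 + 39) × 30 + 26 = 38996.
Minute boundaries passed: 21; those not divisible by 10: 21 − 2 = 19; dropped labels = 2 × 19 = 38.
Actual frame index = 38996 − 38 = 38958.

38958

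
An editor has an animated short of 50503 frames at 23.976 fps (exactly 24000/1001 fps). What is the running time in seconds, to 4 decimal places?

Running time = 50503 × 1001/24000 = 50553503/24000 s ≈ 2106.3960 s.

2106.3960 seconds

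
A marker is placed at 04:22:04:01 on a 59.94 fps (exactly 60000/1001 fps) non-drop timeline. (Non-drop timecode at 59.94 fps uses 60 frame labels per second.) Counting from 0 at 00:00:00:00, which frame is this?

Total seconds to the label: (4 × 3600 + 22 × 60 + 4) = 15724.
Frame index = 15724 × 60 + 1 = 943441.

frame 943441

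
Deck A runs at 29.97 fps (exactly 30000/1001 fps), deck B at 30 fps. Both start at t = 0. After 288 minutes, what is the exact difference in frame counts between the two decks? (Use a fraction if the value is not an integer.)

288 min = 17280 s.
A emits 30000/1001 × 17280 = 518400000/1001 frames; B emits 30 × 17280 = 518400.
Difference = 518400/1001 frames (≈ 517.8821); B is ahead of A.

518400/1001 frames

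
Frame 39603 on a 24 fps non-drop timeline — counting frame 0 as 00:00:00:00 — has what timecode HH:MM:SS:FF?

00:27:30:03

39603 ÷ 24 = 1650 full seconds, remainder 3 frames.
1650 s = 0 h 27 min 30 s.
Timecode: 00:27:30:03.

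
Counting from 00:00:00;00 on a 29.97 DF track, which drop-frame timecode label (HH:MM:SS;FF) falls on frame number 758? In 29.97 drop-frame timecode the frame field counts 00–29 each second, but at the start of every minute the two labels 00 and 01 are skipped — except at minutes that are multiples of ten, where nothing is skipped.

Ten DF minutes hold 17982 frames, so frame 758 lies in block 0 (frames 0–17981) with 758 frames into that block.
The block's first minute is 1800 frames and the rest 1798 each; 758 frames reaches minute 0, so 0 × 18 + 0 × 2 = 0 labels have been skipped so far.
Adding those back, label number 758 + 0 = 758 at 30 labels/s is 25 s + 8 f = 0 h 0 min 25 s frame 8, i.e. 00:00:25;08.

00:00:25;08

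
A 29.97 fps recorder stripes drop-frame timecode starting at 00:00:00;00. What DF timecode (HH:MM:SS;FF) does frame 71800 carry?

Ten DF minutes hold 17982 frames, so frame 71800 lies in block 3 (frames 53946–71927) with 17854 frames into that block.
The block's first minute is 1800 frames and the rest 1798 each; 17854 frames reaches minute 9, so 3 × 18 + 9 × 2 = 72 labels have been skipped so far.
Adding those back, label number 71800 + 72 = 71872 at 30 labels/s is 2395 s + 22 f = 0 h 39 min 55 s frame 22, i.e. 00:39:55;22.

00:39:55;22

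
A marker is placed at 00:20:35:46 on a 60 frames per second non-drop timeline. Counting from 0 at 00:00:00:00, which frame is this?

Total seconds to the label: (0 × 3600 + 20 × 60 + 35) = 1235.
Frame index = 1235 × 60 + 46 = 74146.

frame 74146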